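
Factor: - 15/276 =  - 5/92 = - 2^( - 2)*5^1*23^(- 1) 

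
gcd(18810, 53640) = 90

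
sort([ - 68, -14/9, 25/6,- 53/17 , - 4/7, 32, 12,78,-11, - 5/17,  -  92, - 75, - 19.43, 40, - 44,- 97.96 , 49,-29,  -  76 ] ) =[ - 97.96  ,-92, - 76,-75, - 68, - 44, - 29, - 19.43,-11, - 53/17, - 14/9 , - 4/7, - 5/17, 25/6,12 , 32, 40, 49,78 ]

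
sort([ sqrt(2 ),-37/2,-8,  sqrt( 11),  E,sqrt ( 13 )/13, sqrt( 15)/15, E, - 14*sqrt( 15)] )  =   [-14*sqrt( 15),-37/2, - 8, sqrt( 15)/15,sqrt( 13)/13,  sqrt( 2),E,E,sqrt( 11)]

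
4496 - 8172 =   -  3676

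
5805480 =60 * 96758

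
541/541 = 1 =1.00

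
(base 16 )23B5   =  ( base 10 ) 9141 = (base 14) 348D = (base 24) fkl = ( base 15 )2a96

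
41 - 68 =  - 27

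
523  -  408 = 115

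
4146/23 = 180+ 6/23 = 180.26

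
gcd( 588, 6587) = 7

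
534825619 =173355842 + 361469777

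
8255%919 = 903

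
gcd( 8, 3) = 1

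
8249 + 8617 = 16866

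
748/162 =4 + 50/81 = 4.62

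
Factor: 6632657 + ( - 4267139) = 2^1*3^1*109^1* 3617^1 =2365518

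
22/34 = 11/17 = 0.65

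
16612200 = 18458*900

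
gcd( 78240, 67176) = 24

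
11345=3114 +8231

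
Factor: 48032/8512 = 2^(-1 ) * 7^ (  -  1 )*79^1 = 79/14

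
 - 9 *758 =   -  6822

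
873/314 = 2+245/314 = 2.78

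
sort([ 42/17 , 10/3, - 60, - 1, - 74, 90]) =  [-74, - 60, -1,42/17, 10/3,90 ]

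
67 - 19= 48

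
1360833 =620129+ 740704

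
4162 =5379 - 1217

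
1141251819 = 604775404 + 536476415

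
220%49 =24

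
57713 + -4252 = 53461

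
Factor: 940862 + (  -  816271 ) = 23^1 * 5417^1 = 124591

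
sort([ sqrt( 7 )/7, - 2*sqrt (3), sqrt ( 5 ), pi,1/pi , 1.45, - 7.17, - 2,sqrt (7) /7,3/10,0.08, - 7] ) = [ - 7.17,  -  7, - 2 * sqrt( 3), - 2, 0.08, 3/10, 1/pi, sqrt( 7) /7, sqrt(7 ) /7, 1.45,sqrt ( 5 ),pi ] 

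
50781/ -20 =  - 2540+19/20 = - 2539.05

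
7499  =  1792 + 5707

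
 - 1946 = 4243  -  6189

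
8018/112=4009/56 = 71.59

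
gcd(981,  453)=3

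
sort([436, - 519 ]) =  [ - 519,  436 ]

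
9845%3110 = 515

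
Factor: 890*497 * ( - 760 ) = -336170800 = - 2^4*5^2*7^1*19^1*71^1*89^1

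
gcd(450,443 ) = 1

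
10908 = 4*2727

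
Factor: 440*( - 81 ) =-35640  =  -  2^3*3^4*5^1*11^1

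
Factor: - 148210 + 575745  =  427535  =  5^1*37^1*2311^1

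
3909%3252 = 657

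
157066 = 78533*2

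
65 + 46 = 111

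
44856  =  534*84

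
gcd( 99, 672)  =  3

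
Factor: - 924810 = - 2^1*3^1 *5^1 * 29^1*1063^1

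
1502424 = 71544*21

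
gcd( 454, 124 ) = 2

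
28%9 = 1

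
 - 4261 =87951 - 92212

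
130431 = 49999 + 80432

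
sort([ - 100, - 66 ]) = [ - 100, - 66] 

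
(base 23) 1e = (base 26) 1b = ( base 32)15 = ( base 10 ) 37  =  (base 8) 45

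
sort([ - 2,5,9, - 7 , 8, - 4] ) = [ - 7, - 4 , - 2, 5,8 , 9 ]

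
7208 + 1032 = 8240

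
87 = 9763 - 9676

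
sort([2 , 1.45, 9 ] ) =[1.45,2,9 ] 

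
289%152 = 137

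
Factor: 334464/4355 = 2^7*3^1*5^( - 1) = 384/5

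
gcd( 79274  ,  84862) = 2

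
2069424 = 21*98544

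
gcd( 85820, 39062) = 2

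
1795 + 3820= 5615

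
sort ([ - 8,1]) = [-8, 1]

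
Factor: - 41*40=-1640 = - 2^3*5^1*41^1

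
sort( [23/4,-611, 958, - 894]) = [ - 894,  -  611 , 23/4, 958]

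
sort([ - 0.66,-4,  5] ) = [ - 4, - 0.66,5 ] 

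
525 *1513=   794325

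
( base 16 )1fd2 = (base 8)17722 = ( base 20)1076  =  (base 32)7UI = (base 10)8146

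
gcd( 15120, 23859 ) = 9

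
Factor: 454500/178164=125/49= 5^3*7^( - 2) 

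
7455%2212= 819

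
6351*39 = 247689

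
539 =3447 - 2908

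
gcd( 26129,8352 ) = 29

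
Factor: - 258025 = - 5^2*10321^1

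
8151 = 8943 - 792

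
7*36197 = 253379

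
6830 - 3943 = 2887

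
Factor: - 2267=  - 2267^1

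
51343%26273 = 25070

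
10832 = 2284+8548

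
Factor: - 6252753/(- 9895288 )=2^( - 3 ) * 3^1*13^ (- 2)*17^1 * 563^(-1)*9431^1  =  480981/761176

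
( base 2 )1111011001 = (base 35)S5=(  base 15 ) 45a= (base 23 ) 1JJ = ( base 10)985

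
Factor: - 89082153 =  - 3^3*59^1*55921^1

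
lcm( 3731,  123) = 11193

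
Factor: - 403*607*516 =-2^2*3^1*13^1 *31^1*43^1*607^1 = -126224436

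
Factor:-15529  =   - 53^1 * 293^1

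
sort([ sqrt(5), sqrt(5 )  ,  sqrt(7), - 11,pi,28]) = [  -  11,sqrt(5), sqrt(5 ),sqrt( 7),  pi, 28] 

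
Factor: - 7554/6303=-2518/2101 = - 2^1*11^( - 1)*191^( - 1)*1259^1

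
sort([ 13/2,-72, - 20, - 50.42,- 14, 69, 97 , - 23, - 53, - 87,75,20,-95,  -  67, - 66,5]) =[ - 95, - 87, - 72,  -  67, - 66, - 53, - 50.42, - 23, - 20, - 14,5,13/2, 20, 69,75,97]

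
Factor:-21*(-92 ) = 2^2 *3^1*7^1 * 23^1 = 1932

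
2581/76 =2581/76 = 33.96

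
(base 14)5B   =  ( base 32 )2h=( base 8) 121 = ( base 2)1010001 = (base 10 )81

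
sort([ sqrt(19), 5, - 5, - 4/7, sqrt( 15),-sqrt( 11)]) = [ - 5, - sqrt(11 ) , - 4/7, sqrt(15), sqrt( 19), 5] 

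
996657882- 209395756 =787262126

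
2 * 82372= 164744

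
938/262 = 469/131 = 3.58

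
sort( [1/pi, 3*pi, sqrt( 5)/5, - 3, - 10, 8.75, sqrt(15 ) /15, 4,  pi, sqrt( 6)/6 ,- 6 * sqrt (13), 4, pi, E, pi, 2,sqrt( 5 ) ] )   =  [ - 6*sqrt( 13 ), - 10,  -  3 , sqrt (15)/15,1/pi,sqrt(6 ) /6,sqrt( 5) /5,2,sqrt( 5),E , pi, pi,  pi,4,4, 8.75,3*pi ]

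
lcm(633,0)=0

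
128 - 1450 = - 1322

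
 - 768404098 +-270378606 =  - 1038782704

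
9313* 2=18626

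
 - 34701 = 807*( - 43)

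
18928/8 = 2366 = 2366.00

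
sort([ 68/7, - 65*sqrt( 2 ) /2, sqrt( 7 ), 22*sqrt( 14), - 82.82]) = [-82.82, - 65 * sqrt( 2 )/2,  sqrt(7 ),68/7, 22*sqrt(14) ]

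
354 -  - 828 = 1182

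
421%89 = 65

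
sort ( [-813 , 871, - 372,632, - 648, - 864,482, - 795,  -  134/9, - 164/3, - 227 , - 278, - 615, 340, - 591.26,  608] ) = [ - 864, - 813, - 795,  -  648, - 615, - 591.26,- 372, - 278, - 227 , - 164/3, - 134/9,340,482,608, 632, 871] 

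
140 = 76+64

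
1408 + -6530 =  - 5122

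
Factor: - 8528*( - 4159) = 35467952 = 2^4*13^1*41^1*4159^1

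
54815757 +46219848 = 101035605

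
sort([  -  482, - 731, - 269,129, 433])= [-731,  -  482,-269,129, 433] 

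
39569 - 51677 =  - 12108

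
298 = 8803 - 8505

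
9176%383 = 367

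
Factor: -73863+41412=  - 32451 = - 3^1* 29^1*373^1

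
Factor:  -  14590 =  - 2^1*5^1*1459^1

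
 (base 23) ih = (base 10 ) 431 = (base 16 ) 1AF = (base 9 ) 528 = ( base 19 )13D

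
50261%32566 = 17695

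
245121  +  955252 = 1200373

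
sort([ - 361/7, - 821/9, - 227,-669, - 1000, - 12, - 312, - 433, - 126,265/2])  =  [-1000 ,-669,-433, - 312, - 227, - 126, - 821/9,-361/7, - 12,265/2] 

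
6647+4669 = 11316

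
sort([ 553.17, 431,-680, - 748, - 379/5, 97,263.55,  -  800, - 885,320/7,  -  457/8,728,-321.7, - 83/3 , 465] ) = [ - 885, - 800, - 748, - 680, - 321.7, - 379/5, - 457/8, - 83/3, 320/7  ,  97, 263.55,431, 465, 553.17, 728 ] 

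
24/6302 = 12/3151=0.00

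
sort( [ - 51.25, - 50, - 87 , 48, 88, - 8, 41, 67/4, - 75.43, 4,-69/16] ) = [ - 87 , - 75.43, - 51.25, - 50, - 8, - 69/16, 4, 67/4,41, 48,  88 ]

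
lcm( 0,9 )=0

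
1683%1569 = 114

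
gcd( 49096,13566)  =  646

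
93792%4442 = 510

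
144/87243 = 48/29081 =0.00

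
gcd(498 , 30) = 6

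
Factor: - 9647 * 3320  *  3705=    - 2^3 * 3^1*5^2* 11^1*13^1 * 19^1*83^1 * 877^1  =  -118663888200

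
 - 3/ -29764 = 3/29764 = 0.00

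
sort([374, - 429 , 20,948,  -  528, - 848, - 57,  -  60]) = [ -848, - 528, - 429, -60 , - 57 , 20, 374,  948]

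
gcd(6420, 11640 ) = 60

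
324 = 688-364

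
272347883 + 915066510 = 1187414393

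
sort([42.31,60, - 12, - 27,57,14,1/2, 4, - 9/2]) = [ - 27, - 12, - 9/2,1/2, 4,14,42.31,57,60 ] 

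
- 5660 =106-5766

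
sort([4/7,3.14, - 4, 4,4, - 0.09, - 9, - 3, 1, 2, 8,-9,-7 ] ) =[ - 9, - 9,-7, -4, - 3, - 0.09 , 4/7, 1 , 2, 3.14 , 4, 4, 8]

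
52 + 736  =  788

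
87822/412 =43911/206 =213.16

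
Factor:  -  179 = -179^1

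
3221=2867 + 354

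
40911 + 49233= 90144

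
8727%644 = 355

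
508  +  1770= 2278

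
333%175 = 158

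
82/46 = 1 + 18/23 = 1.78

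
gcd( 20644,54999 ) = 1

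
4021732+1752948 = 5774680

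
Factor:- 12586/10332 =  - 2^( - 1 )*3^( - 2 )*29^1*31^1*41^( - 1 ) = - 899/738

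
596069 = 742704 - 146635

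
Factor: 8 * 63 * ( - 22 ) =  - 2^4 * 3^2*7^1*11^1 = - 11088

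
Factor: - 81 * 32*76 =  - 196992 = - 2^7 * 3^4 * 19^1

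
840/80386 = 420/40193 = 0.01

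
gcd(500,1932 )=4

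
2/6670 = 1/3335  =  0.00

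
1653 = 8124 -6471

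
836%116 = 24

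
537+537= 1074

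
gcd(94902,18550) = 2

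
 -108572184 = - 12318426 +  - 96253758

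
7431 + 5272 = 12703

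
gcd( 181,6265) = 1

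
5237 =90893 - 85656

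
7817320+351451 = 8168771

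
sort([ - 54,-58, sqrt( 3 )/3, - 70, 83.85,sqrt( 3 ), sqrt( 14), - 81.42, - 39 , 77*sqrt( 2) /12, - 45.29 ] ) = [ -81.42,-70 ,-58, - 54, - 45.29, - 39,sqrt( 3)/3, sqrt( 3 ), sqrt( 14 ), 77*sqrt( 2 )/12, 83.85 ]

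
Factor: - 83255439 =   -  3^1*37^1*43^1*17443^1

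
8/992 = 1/124  =  0.01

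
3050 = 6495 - 3445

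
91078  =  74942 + 16136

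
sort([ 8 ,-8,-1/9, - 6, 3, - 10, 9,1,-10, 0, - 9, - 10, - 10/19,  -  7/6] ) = [ - 10, - 10,-10, - 9, - 8, - 6, - 7/6, - 10/19, - 1/9, 0, 1, 3, 8 , 9]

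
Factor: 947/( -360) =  - 2^(-3 )*3^(-2 )*5^(-1)*947^1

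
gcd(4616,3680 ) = 8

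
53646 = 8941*6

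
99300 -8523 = 90777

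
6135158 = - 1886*(- 3253) 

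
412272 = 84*4908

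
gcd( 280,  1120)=280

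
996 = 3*332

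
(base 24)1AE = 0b1100111110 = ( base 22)1fg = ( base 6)3502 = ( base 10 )830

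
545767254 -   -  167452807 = 713220061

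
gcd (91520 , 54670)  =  110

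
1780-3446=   -  1666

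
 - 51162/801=- 17054/267 = - 63.87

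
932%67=61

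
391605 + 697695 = 1089300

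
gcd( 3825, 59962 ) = 1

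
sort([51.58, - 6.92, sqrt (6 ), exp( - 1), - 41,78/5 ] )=[ - 41, - 6.92, exp(  -  1),sqrt( 6), 78/5, 51.58]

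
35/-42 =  -5/6 = -0.83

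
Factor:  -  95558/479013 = -2^1 *3^(- 1)*47779^1 * 159671^( - 1)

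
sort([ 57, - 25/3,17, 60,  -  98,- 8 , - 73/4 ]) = [ - 98, - 73/4, - 25/3, - 8,17,57, 60]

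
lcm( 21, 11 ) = 231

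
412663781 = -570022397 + 982686178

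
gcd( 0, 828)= 828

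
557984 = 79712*7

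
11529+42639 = 54168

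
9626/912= 4813/456 =10.55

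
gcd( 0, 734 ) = 734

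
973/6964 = 973/6964=0.14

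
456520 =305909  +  150611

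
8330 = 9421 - 1091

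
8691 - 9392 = -701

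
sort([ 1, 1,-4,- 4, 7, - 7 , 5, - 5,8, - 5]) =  [ - 7, - 5, - 5, - 4, - 4, 1,1, 5 , 7, 8]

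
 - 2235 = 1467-3702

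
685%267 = 151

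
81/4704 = 27/1568 = 0.02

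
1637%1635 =2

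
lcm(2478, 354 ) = 2478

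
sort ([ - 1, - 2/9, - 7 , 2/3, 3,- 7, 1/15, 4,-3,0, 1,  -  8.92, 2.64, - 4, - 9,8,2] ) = [  -  9, -8.92, - 7 ,  -  7,-4, - 3, - 1  , -2/9, 0,  1/15, 2/3, 1, 2,  2.64, 3, 4, 8 ] 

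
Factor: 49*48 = 2^4*3^1*7^2 = 2352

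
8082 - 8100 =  - 18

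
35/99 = 35/99 =0.35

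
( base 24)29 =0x39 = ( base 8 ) 71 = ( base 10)57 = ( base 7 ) 111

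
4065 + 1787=5852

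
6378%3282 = 3096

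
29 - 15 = 14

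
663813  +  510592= 1174405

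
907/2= 453 + 1/2 = 453.50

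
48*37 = 1776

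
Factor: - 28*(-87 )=2436=2^2*3^1*7^1*29^1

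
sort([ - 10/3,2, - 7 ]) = [ - 7, -10/3, 2]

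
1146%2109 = 1146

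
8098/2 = 4049  =  4049.00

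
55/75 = 11/15 = 0.73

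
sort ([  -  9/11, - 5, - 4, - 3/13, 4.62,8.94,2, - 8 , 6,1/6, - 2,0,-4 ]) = [ - 8, - 5, - 4,-4, -2, - 9/11 ,-3/13, 0, 1/6  ,  2,4.62,  6, 8.94]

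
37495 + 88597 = 126092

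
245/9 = 245/9 = 27.22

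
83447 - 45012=38435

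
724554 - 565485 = 159069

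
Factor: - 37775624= - 2^3*83^1*56891^1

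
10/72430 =1/7243= 0.00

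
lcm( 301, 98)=4214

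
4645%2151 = 343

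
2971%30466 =2971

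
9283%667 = 612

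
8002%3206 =1590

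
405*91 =36855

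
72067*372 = 26808924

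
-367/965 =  - 367/965  =  - 0.38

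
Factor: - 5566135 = -5^1 * 43^1*25889^1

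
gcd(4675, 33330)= 55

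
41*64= 2624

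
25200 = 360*70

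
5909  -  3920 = 1989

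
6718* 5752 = 38641936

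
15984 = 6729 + 9255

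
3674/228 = 1837/114  =  16.11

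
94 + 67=161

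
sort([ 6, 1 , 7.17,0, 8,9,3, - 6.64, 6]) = [- 6.64, 0, 1,3,6, 6,7.17, 8, 9 ] 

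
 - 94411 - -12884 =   -  81527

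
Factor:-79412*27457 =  - 2180415284 = - 2^2*19853^1 * 27457^1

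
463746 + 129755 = 593501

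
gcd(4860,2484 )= 108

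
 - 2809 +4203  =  1394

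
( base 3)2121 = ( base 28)2E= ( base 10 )70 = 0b1000110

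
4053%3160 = 893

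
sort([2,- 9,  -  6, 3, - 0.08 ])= [ - 9,-6,  -  0.08,  2, 3]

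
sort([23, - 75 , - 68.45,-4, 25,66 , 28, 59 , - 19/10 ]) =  [ - 75, - 68.45, - 4, - 19/10,23,25,28,59, 66] 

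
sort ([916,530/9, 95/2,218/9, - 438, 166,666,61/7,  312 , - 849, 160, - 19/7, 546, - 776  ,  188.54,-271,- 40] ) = [-849, - 776, - 438, - 271, - 40,-19/7,61/7,218/9,  95/2,  530/9,160, 166,  188.54,  312, 546,  666 , 916] 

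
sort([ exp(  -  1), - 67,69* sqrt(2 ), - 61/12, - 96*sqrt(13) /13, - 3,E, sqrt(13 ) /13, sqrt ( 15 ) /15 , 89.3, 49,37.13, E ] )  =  [ - 67, - 96*sqrt( 13 ) /13,-61/12 ,-3,sqrt(15 )/15,sqrt(13) /13, exp(-1),E, E,37.13 , 49, 89.3, 69*sqrt( 2 ) ] 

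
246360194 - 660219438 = - 413859244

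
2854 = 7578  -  4724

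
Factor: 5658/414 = 3^( - 1) *41^1 = 41/3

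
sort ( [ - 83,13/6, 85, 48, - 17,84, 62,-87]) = [ - 87, - 83, - 17,  13/6,  48, 62,84,85]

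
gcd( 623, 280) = 7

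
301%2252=301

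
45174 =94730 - 49556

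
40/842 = 20/421 = 0.05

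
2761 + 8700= 11461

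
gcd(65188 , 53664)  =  172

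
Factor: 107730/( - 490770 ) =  - 9/41 =-  3^2*41^(-1)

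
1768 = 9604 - 7836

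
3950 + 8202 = 12152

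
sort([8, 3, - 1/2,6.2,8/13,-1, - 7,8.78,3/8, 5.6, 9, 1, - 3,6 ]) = [ - 7,  -  3, - 1 , - 1/2,3/8,8/13,1, 3,  5.6,6, 6.2,8, 8.78,9]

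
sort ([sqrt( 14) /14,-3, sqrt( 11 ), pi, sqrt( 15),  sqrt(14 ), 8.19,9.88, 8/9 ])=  [ -3, sqrt (14)/14, 8/9, pi,sqrt(11),sqrt(14 ) , sqrt( 15 ),8.19 , 9.88 ]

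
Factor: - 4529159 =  - 4529159^1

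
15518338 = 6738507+8779831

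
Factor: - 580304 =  - 2^4*36269^1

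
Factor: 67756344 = 2^3*3^1*23^1 * 131^1 * 937^1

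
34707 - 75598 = - 40891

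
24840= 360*69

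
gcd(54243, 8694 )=189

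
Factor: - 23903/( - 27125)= 5^( - 3 )*7^( - 1) * 11^1*31^( - 1)*41^1 * 53^1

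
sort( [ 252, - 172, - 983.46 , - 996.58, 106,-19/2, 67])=[ - 996.58 , - 983.46, - 172, - 19/2, 67,  106, 252]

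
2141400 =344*6225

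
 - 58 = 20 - 78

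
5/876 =5/876 = 0.01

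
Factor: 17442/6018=171/59 = 3^2*19^1*59^(-1) 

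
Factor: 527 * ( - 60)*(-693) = 21912660 = 2^2*3^3*5^1*7^1*11^1*17^1 * 31^1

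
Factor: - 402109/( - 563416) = 2^(-3)*7^( - 1 )*23^1*10061^(- 1) *17483^1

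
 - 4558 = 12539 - 17097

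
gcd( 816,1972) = 68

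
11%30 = 11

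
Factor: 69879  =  3^1*23293^1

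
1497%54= 39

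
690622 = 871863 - 181241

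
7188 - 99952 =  - 92764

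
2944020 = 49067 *60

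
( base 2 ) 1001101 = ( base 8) 115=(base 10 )77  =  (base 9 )85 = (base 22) 3B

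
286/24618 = 13/1119 =0.01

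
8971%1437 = 349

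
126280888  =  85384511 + 40896377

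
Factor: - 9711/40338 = -13/54   =  - 2^ (-1)* 3^(  -  3) * 13^1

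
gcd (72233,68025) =1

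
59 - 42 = 17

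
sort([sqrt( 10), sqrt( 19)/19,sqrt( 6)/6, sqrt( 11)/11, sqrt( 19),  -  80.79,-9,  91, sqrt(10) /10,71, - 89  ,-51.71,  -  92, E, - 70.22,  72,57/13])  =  [ - 92, - 89  , - 80.79,-70.22,  -  51.71,-9,sqrt( 19 )/19,sqrt( 11 ) /11, sqrt ( 10) /10,  sqrt( 6) /6,E, sqrt( 10 ), sqrt( 19), 57/13,  71, 72, 91]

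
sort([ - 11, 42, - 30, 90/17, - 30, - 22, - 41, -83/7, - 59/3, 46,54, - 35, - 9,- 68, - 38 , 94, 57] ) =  [ - 68, - 41, - 38, - 35, - 30 , - 30, - 22, - 59/3, -83/7, - 11 , -9,  90/17, 42, 46, 54, 57,94] 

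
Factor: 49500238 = 2^1 * 24750119^1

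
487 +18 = 505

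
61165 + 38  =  61203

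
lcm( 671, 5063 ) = 55693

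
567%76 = 35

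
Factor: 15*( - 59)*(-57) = 50445  =  3^2*5^1*19^1*59^1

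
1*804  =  804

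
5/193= 5/193=0.03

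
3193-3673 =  -480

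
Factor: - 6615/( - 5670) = 2^(  -  1)*3^ ( - 1)*7^1 =7/6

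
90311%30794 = 28723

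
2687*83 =223021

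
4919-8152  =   - 3233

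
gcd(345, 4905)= 15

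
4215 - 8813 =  - 4598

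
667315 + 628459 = 1295774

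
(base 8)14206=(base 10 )6278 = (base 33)5P8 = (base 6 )45022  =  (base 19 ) H78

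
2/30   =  1/15= 0.07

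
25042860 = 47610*526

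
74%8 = 2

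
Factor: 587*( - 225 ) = - 132075 = - 3^2*5^2*587^1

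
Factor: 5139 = 3^2 * 571^1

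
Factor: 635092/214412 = 11^( - 2 )*179^1*443^( - 1)*887^1 = 158773/53603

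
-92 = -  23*4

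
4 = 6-2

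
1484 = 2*742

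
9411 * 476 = 4479636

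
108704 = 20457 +88247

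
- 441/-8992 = 441/8992 =0.05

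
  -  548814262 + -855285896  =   -1404100158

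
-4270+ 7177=2907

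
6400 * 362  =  2316800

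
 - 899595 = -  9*99955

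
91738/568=45869/284= 161.51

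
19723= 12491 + 7232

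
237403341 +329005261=566408602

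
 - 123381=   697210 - 820591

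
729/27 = 27 = 27.00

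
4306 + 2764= 7070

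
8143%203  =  23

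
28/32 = 7/8 = 0.88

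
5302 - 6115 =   -  813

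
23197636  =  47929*484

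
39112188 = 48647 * 804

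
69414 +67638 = 137052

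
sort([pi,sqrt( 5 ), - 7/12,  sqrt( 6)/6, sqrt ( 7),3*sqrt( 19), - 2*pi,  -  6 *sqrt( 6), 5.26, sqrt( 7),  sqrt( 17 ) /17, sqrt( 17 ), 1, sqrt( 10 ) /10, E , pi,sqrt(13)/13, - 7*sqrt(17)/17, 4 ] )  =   [-6*sqrt( 6), - 2*pi, - 7 *sqrt (17)/17, - 7/12,sqrt( 17)/17, sqrt( 13)/13, sqrt( 10 )/10, sqrt( 6) /6, 1,sqrt( 5), sqrt( 7), sqrt(7), E, pi,pi , 4,sqrt( 17), 5.26, 3*sqrt( 19 ) ]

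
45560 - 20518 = 25042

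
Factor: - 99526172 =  - 2^2*797^1*31219^1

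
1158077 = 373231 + 784846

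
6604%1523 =512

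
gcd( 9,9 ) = 9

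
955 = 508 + 447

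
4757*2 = 9514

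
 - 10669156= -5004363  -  5664793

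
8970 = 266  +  8704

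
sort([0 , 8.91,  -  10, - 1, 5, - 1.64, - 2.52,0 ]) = [ - 10, - 2.52, -1.64, - 1,0,0,5 , 8.91]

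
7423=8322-899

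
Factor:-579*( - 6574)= 3806346=2^1 * 3^1 *19^1*173^1 * 193^1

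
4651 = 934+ 3717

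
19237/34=19237/34   =  565.79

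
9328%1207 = 879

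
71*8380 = 594980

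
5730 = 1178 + 4552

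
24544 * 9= 220896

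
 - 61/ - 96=61/96 = 0.64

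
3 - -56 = 59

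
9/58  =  9/58 = 0.16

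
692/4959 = 692/4959=0.14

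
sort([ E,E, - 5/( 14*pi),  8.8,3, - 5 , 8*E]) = [ - 5,  -  5/ ( 14*pi), E , E,  3,8.8,  8* E ]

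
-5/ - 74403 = 5/74403 = 0.00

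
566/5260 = 283/2630 = 0.11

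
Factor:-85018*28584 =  - 2430154512 = - 2^4*3^2 * 397^1 *42509^1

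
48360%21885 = 4590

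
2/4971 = 2/4971 = 0.00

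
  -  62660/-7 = 8951 + 3/7 = 8951.43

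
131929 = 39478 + 92451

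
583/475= 583/475=1.23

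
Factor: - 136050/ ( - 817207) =2^1*3^1*5^2*17^(-1 )*53^(-1) = 150/901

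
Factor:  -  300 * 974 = -292200  =  - 2^3 * 3^1*5^2*487^1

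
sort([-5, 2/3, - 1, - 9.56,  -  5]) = [ - 9.56, - 5, - 5, -1, 2/3 ]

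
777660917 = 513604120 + 264056797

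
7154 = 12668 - 5514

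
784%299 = 186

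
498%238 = 22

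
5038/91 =5038/91 = 55.36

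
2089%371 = 234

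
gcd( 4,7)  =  1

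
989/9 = 109+8/9 = 109.89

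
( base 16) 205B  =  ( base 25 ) d68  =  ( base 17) 1BB4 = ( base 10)8283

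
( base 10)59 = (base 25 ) 29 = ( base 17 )38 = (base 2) 111011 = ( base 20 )2j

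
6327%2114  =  2099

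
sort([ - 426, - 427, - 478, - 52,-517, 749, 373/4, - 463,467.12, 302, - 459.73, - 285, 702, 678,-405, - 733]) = [ -733,-517, - 478, - 463, - 459.73, - 427, - 426, - 405, - 285, - 52,373/4, 302, 467.12, 678,702,749]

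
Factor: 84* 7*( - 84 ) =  - 49392 = - 2^4*3^2*7^3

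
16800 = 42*400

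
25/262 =25/262 = 0.10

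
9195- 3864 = 5331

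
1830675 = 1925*951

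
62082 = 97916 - 35834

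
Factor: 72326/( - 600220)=  -  36163/300110=- 2^( - 1)*5^( - 1 )*29^2*43^1 *30011^( - 1) 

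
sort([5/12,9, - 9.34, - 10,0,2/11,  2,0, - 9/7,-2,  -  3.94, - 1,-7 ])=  [-10, - 9.34,  -  7,-3.94, -2,  -  9/7 ,-1, 0, 0, 2/11,5/12,2, 9 ] 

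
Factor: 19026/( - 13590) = -5^(-1)*7^1 =-  7/5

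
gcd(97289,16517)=1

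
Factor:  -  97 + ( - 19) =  - 116 =- 2^2 * 29^1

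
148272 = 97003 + 51269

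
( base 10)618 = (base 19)1da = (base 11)512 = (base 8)1152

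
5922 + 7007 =12929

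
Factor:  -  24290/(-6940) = 7/2=2^ (-1)*7^1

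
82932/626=41466/313 = 132.48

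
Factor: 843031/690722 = 2^( - 1)*7^1*29^ ( - 1 )*83^1*1451^1*11909^( - 1)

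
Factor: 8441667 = 3^2*13^1* 23^1*3137^1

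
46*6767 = 311282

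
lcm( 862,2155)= 4310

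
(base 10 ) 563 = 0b1000110011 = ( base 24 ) NB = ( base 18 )1d5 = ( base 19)1ac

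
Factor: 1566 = 2^1*3^3*29^1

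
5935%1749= 688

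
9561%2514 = 2019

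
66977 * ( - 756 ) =-50634612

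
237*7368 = 1746216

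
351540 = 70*5022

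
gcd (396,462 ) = 66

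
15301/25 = 15301/25=612.04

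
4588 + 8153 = 12741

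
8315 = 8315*1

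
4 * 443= 1772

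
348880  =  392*890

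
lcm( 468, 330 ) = 25740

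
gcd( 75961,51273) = 1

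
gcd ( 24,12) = 12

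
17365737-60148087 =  - 42782350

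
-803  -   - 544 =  - 259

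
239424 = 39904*6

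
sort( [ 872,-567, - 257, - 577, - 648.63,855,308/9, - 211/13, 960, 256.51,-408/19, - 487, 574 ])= [ - 648.63, - 577, - 567,-487, - 257 , - 408/19,-211/13,  308/9,  256.51,574, 855,872,  960] 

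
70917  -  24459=46458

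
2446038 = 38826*63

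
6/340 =3/170 =0.02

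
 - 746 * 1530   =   - 1141380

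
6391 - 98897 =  - 92506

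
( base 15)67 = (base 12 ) 81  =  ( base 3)10121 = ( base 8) 141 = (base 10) 97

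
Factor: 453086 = 2^1*101^1 * 2243^1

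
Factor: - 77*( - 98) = 2^1*7^3*11^1 =7546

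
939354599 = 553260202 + 386094397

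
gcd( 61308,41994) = 18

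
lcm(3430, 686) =3430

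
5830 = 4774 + 1056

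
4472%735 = 62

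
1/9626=1/9626 = 0.00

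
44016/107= 411 + 39/107= 411.36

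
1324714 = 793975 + 530739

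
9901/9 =9901/9= 1100.11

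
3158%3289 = 3158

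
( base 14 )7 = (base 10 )7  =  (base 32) 7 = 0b111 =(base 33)7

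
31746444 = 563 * 56388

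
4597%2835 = 1762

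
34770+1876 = 36646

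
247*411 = 101517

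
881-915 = -34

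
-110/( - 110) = 1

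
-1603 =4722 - 6325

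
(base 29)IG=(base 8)1032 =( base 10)538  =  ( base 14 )2a6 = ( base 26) KI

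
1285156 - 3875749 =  - 2590593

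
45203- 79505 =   -  34302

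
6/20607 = 2/6869 = 0.00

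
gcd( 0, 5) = 5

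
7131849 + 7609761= 14741610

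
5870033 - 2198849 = 3671184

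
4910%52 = 22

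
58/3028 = 29/1514 = 0.02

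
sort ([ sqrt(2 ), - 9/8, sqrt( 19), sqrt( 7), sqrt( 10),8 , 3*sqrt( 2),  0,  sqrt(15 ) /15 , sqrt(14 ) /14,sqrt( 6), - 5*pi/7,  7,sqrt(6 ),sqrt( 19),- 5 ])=[ - 5, - 5* pi/7,-9/8,  0,sqrt( 15)/15, sqrt(14)/14 , sqrt( 2) , sqrt(6), sqrt (6) , sqrt( 7), sqrt( 10),3* sqrt(2 ) , sqrt( 19), sqrt ( 19), 7 , 8] 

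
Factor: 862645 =5^1*7^3*503^1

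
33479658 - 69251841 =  - 35772183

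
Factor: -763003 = - 31^1*151^1*163^1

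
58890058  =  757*77794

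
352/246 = 176/123 = 1.43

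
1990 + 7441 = 9431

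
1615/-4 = - 404  +  1/4 = -  403.75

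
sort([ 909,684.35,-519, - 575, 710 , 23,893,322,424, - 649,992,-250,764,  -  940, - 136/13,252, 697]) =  [-940 ,-649, - 575, - 519, - 250,-136/13,23,252,322 , 424,684.35, 697,  710,764, 893,909,992 ] 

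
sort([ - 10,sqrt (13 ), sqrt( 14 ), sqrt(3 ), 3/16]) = [ - 10, 3/16, sqrt( 3),sqrt(13 ),sqrt( 14)]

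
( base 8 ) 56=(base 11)42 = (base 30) 1g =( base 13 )37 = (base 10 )46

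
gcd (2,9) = 1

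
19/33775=19/33775 = 0.00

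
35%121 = 35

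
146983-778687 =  - 631704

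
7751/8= 7751/8 = 968.88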